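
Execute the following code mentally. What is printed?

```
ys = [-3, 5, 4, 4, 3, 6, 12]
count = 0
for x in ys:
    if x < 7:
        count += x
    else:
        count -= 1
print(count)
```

x=-3: <7, count = 0+(-3) = -3
x=5: <7, count = (-3)+5 = 2
x=4: <7, count = 2+4 = 6
x=4: <7, count = 6+4 = 10
x=3: <7, count = 10+3 = 13
x=6: <7, count = 13+6 = 19
x=12: not <7, count = 19-1 = 18

18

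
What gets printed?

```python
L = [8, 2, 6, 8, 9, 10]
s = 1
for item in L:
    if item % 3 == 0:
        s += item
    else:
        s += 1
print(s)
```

20

item=8: not %3==0, s = 1+1 = 2
item=2: not %3==0, s = 2+1 = 3
item=6: %3==0, s = 3+6 = 9
item=8: not %3==0, s = 9+1 = 10
item=9: %3==0, s = 10+9 = 19
item=10: not %3==0, s = 19+1 = 20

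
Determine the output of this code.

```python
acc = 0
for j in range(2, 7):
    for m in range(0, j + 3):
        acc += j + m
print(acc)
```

j=2,m=0: acc = 0+2 = 2
j=2,m=1: acc = 2+3 = 5
j=2,m=2: acc = 5+4 = 9
j=2,m=3: acc = 9+5 = 14
j=2,m=4: acc = 14+6 = 20
j=3,m=0: acc = 20+3 = 23
j=3,m=1: acc = 23+4 = 27
j=3,m=2: acc = 27+5 = 32
j=3,m=3: acc = 32+6 = 38
j=3,m=4: acc = 38+7 = 45
j=3,m=5: acc = 45+8 = 53
j=4,m=0: acc = 53+4 = 57
j=4,m=1: acc = 57+5 = 62
j=4,m=2: acc = 62+6 = 68
j=4,m=3: acc = 68+7 = 75
j=4,m=4: acc = 75+8 = 83
j=4,m=5: acc = 83+9 = 92
j=4,m=6: acc = 92+10 = 102
j=5,m=0: acc = 102+5 = 107
j=5,m=1: acc = 107+6 = 113
j=5,m=2: acc = 113+7 = 120
j=5,m=3: acc = 120+8 = 128
j=5,m=4: acc = 128+9 = 137
j=5,m=5: acc = 137+10 = 147
j=5,m=6: acc = 147+11 = 158
j=5,m=7: acc = 158+12 = 170
j=6,m=0: acc = 170+6 = 176
j=6,m=1: acc = 176+7 = 183
j=6,m=2: acc = 183+8 = 191
j=6,m=3: acc = 191+9 = 200
j=6,m=4: acc = 200+10 = 210
j=6,m=5: acc = 210+11 = 221
j=6,m=6: acc = 221+12 = 233
j=6,m=7: acc = 233+13 = 246
j=6,m=8: acc = 246+14 = 260

260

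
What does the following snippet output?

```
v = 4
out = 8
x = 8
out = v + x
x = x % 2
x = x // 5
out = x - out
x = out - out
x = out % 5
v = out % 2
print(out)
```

out = 4+8 = 12
x = 8%2 = 0
x = 0//5 = 0
out = 0-12 = -12
x = (-12)-(-12) = 0
x = (-12)%5 = 3
v = (-12)%2 = 0

-12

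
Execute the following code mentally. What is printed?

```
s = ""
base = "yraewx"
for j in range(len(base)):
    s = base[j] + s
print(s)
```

xweary

j=0: prepend 'y' → 'y'
j=1: prepend 'r' → 'ry'
j=2: prepend 'a' → 'ary'
j=3: prepend 'e' → 'eary'
j=4: prepend 'w' → 'weary'
j=5: prepend 'x' → 'xweary'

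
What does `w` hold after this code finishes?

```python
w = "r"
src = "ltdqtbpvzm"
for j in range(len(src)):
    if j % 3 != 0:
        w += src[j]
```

'rtdtbvz'

j=0: skip
j=1: add 't' → 'rt'
j=2: add 'd' → 'rtd'
j=3: skip
j=4: add 't' → 'rtdt'
j=5: add 'b' → 'rtdtb'
j=6: skip
j=7: add 'v' → 'rtdtbv'
j=8: add 'z' → 'rtdtbvz'
j=9: skip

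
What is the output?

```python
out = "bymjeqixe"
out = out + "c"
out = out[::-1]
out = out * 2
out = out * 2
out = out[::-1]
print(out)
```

+ 'c' → 'bymjeqixec'
reverse → 'cexiqejmyb'
repeat ×2 → 'cexiqejmybcexiqejmyb'
repeat ×2 → 'cexiqejmybcexiqejmybcexiqejmybcexiqejmyb'
reverse → 'bymjeqixecbymjeqixecbymjeqixecbymjeqixec'

bymjeqixecbymjeqixecbymjeqixecbymjeqixec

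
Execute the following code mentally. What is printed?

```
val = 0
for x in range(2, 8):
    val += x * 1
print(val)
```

x=2: val = 0+2*1 = 2
x=3: val = 2+3*1 = 5
x=4: val = 5+4*1 = 9
x=5: val = 9+5*1 = 14
x=6: val = 14+6*1 = 20
x=7: val = 20+7*1 = 27

27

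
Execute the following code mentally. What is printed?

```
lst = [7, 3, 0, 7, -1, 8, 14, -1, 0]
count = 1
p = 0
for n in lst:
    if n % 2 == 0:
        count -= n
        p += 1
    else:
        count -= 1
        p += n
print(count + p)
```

-7

n=7: not even, count = 1-1 = 0; p=7
n=3: not even, count = 0-1 = -1; p=10
n=0: even, count = (-1)-0 = -1; p=11
n=7: not even, count = (-1)-1 = -2; p=18
n=-1: not even, count = (-2)-1 = -3; p=17
n=8: even, count = (-3)-8 = -11; p=18
n=14: even, count = (-11)-14 = -25; p=19
n=-1: not even, count = (-25)-1 = -26; p=18
n=0: even, count = (-26)-0 = -26; p=19
count+p = (-26)+19 = -7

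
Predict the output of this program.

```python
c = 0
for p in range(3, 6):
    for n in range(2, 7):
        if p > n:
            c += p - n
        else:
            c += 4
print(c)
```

p=3,n=2: 3>2, c = 0+1 = 1
p=3,n=3: not 3>3, c = 1+4 = 5
p=3,n=4: not 3>4, c = 5+4 = 9
p=3,n=5: not 3>5, c = 9+4 = 13
p=3,n=6: not 3>6, c = 13+4 = 17
p=4,n=2: 4>2, c = 17+2 = 19
p=4,n=3: 4>3, c = 19+1 = 20
p=4,n=4: not 4>4, c = 20+4 = 24
p=4,n=5: not 4>5, c = 24+4 = 28
p=4,n=6: not 4>6, c = 28+4 = 32
p=5,n=2: 5>2, c = 32+3 = 35
p=5,n=3: 5>3, c = 35+2 = 37
p=5,n=4: 5>4, c = 37+1 = 38
p=5,n=5: not 5>5, c = 38+4 = 42
p=5,n=6: not 5>6, c = 42+4 = 46

46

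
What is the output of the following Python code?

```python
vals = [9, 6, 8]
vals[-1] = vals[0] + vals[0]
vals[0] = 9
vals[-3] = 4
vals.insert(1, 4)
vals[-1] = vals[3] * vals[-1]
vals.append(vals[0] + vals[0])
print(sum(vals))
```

vals[-1] = vals[0]+vals[0] = 9+9 = 18 → [9, 6, 18]
vals[0] = 9 → [9, 6, 18]
vals[-3] = 4 → [4, 6, 18]
insert 4 at 1 → [4, 4, 6, 18]
vals[-1] = vals[3]*vals[-1] = 18*18 = 324 → [4, 4, 6, 324]
append vals[0]+vals[0] = 4+4 = 8 → [4, 4, 6, 324, 8]
sum = 346

346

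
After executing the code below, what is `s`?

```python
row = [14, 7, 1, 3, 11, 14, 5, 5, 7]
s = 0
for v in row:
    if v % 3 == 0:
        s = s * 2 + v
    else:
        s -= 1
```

-8

v=14: not %3==0, s = 0-1 = -1
v=7: not %3==0, s = (-1)-1 = -2
v=1: not %3==0, s = (-2)-1 = -3
v=3: %3==0, s = (-3)*2+3 = -3
v=11: not %3==0, s = (-3)-1 = -4
v=14: not %3==0, s = (-4)-1 = -5
v=5: not %3==0, s = (-5)-1 = -6
v=5: not %3==0, s = (-6)-1 = -7
v=7: not %3==0, s = (-7)-1 = -8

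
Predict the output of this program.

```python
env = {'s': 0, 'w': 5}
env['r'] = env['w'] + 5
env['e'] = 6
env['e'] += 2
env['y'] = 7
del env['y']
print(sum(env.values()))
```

env['r'] = env['w']+5 = 10 → {'s': 0, 'w': 5, 'r': 10}
env['e'] = 6 → {'s': 0, 'w': 5, 'r': 10, 'e': 6}
env['e'] = 6+2 = 8 → {'s': 0, 'w': 5, 'r': 10, 'e': 8}
env['y'] = 7 → {'s': 0, 'w': 5, 'r': 10, 'e': 8, 'y': 7}
del 'y' → {'s': 0, 'w': 5, 'r': 10, 'e': 8}
sum of values = 23

23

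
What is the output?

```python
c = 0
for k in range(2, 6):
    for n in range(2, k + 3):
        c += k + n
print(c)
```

k=2,n=2: c = 0+4 = 4
k=2,n=3: c = 4+5 = 9
k=2,n=4: c = 9+6 = 15
k=3,n=2: c = 15+5 = 20
k=3,n=3: c = 20+6 = 26
k=3,n=4: c = 26+7 = 33
k=3,n=5: c = 33+8 = 41
k=4,n=2: c = 41+6 = 47
k=4,n=3: c = 47+7 = 54
k=4,n=4: c = 54+8 = 62
k=4,n=5: c = 62+9 = 71
k=4,n=6: c = 71+10 = 81
k=5,n=2: c = 81+7 = 88
k=5,n=3: c = 88+8 = 96
k=5,n=4: c = 96+9 = 105
k=5,n=5: c = 105+10 = 115
k=5,n=6: c = 115+11 = 126
k=5,n=7: c = 126+12 = 138

138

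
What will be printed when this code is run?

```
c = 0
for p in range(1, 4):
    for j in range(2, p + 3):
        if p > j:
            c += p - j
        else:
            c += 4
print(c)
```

33

p=1,j=2: not 1>2, c = 0+4 = 4
p=1,j=3: not 1>3, c = 4+4 = 8
p=2,j=2: not 2>2, c = 8+4 = 12
p=2,j=3: not 2>3, c = 12+4 = 16
p=2,j=4: not 2>4, c = 16+4 = 20
p=3,j=2: 3>2, c = 20+1 = 21
p=3,j=3: not 3>3, c = 21+4 = 25
p=3,j=4: not 3>4, c = 25+4 = 29
p=3,j=5: not 3>5, c = 29+4 = 33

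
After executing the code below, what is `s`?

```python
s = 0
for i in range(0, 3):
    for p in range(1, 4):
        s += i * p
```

i=0,p=1: s = 0+0 = 0
i=0,p=2: s = 0+0 = 0
i=0,p=3: s = 0+0 = 0
i=1,p=1: s = 0+1 = 1
i=1,p=2: s = 1+2 = 3
i=1,p=3: s = 3+3 = 6
i=2,p=1: s = 6+2 = 8
i=2,p=2: s = 8+4 = 12
i=2,p=3: s = 12+6 = 18

18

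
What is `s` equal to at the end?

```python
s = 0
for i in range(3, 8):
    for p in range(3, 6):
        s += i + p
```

135

i=3,p=3: s = 0+6 = 6
i=3,p=4: s = 6+7 = 13
i=3,p=5: s = 13+8 = 21
i=4,p=3: s = 21+7 = 28
i=4,p=4: s = 28+8 = 36
i=4,p=5: s = 36+9 = 45
i=5,p=3: s = 45+8 = 53
i=5,p=4: s = 53+9 = 62
i=5,p=5: s = 62+10 = 72
i=6,p=3: s = 72+9 = 81
i=6,p=4: s = 81+10 = 91
i=6,p=5: s = 91+11 = 102
i=7,p=3: s = 102+10 = 112
i=7,p=4: s = 112+11 = 123
i=7,p=5: s = 123+12 = 135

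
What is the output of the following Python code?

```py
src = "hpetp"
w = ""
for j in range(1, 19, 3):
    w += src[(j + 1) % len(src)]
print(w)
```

ehtppe

j=1: add src[2]='e' → 'e'
j=4: add src[0]='h' → 'eh'
j=7: add src[3]='t' → 'eht'
j=10: add src[1]='p' → 'ehtp'
j=13: add src[4]='p' → 'ehtpp'
j=16: add src[2]='e' → 'ehtppe'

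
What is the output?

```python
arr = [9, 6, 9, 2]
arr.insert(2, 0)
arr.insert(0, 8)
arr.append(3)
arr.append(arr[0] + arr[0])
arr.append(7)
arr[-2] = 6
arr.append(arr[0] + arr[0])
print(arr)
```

insert 0 at 2 → [9, 6, 0, 9, 2]
insert 8 at 0 → [8, 9, 6, 0, 9, 2]
append 3 → [8, 9, 6, 0, 9, 2, 3]
append arr[0]+arr[0] = 8+8 = 16 → [8, 9, 6, 0, 9, 2, 3, 16]
append 7 → [8, 9, 6, 0, 9, 2, 3, 16, 7]
arr[-2] = 6 → [8, 9, 6, 0, 9, 2, 3, 6, 7]
append arr[0]+arr[0] = 8+8 = 16 → [8, 9, 6, 0, 9, 2, 3, 6, 7, 16]

[8, 9, 6, 0, 9, 2, 3, 6, 7, 16]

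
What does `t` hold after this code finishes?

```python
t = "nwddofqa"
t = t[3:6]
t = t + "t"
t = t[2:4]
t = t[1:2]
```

slice [3:6] → 'dof'
+ 't' → 'doft'
slice [2:4] → 'ft'
slice [1:2] → 't'

't'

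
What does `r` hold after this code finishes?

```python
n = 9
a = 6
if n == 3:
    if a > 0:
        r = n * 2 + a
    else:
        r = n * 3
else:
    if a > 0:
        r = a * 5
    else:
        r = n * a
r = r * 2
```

60

n=9, a=6
n == 3 is False; a > 0 is True
→ r = a * 5 = 30
r = 30*2 = 60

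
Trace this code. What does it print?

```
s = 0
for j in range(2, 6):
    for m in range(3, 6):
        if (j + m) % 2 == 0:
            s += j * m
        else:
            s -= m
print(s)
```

64

j=2,m=3: odd sum, s = 0-3 = -3
j=2,m=4: even sum, s = (-3)+8 = 5
j=2,m=5: odd sum, s = 5-5 = 0
j=3,m=3: even sum, s = 0+9 = 9
j=3,m=4: odd sum, s = 9-4 = 5
j=3,m=5: even sum, s = 5+15 = 20
j=4,m=3: odd sum, s = 20-3 = 17
j=4,m=4: even sum, s = 17+16 = 33
j=4,m=5: odd sum, s = 33-5 = 28
j=5,m=3: even sum, s = 28+15 = 43
j=5,m=4: odd sum, s = 43-4 = 39
j=5,m=5: even sum, s = 39+25 = 64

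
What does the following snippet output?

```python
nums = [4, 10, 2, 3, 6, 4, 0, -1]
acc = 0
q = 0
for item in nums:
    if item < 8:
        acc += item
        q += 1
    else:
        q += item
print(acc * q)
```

306

item=4: <8, acc = 0+4 = 4; q=1
item=10: not <8; q=11
item=2: <8, acc = 4+2 = 6; q=12
item=3: <8, acc = 6+3 = 9; q=13
item=6: <8, acc = 9+6 = 15; q=14
item=4: <8, acc = 15+4 = 19; q=15
item=0: <8, acc = 19+0 = 19; q=16
item=-1: <8, acc = 19+(-1) = 18; q=17
acc*q = 18*17 = 306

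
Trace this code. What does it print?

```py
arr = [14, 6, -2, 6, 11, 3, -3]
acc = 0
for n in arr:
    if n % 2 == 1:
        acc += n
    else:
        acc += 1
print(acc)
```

n=14: not odd, acc = 0+1 = 1
n=6: not odd, acc = 1+1 = 2
n=-2: not odd, acc = 2+1 = 3
n=6: not odd, acc = 3+1 = 4
n=11: odd, acc = 4+11 = 15
n=3: odd, acc = 15+3 = 18
n=-3: odd, acc = 18+(-3) = 15

15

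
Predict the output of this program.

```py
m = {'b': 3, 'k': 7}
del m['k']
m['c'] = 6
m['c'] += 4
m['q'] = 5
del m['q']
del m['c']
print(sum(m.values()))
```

del 'k' → {'b': 3}
m['c'] = 6 → {'b': 3, 'c': 6}
m['c'] = 6+4 = 10 → {'b': 3, 'c': 10}
m['q'] = 5 → {'b': 3, 'c': 10, 'q': 5}
del 'q' → {'b': 3, 'c': 10}
del 'c' → {'b': 3}
sum of values = 3

3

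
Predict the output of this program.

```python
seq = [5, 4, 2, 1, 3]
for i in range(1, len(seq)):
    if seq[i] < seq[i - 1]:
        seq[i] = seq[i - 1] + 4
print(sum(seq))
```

i=1: 4<5, seq[1] = 5+4 = 9 → [5, 9, 2, 1, 3]
i=2: 2<9, seq[2] = 9+4 = 13 → [5, 9, 13, 1, 3]
i=3: 1<13, seq[3] = 13+4 = 17 → [5, 9, 13, 17, 3]
i=4: 3<17, seq[4] = 17+4 = 21 → [5, 9, 13, 17, 21]
sum = 65

65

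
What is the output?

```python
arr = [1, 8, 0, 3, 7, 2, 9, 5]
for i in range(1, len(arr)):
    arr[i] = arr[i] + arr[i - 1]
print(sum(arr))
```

136

i=1: arr[1] = 8+1 = 9 → [1, 9, 0, 3, 7, 2, 9, 5]
i=2: arr[2] = 0+9 = 9 → [1, 9, 9, 3, 7, 2, 9, 5]
i=3: arr[3] = 3+9 = 12 → [1, 9, 9, 12, 7, 2, 9, 5]
i=4: arr[4] = 7+12 = 19 → [1, 9, 9, 12, 19, 2, 9, 5]
i=5: arr[5] = 2+19 = 21 → [1, 9, 9, 12, 19, 21, 9, 5]
i=6: arr[6] = 9+21 = 30 → [1, 9, 9, 12, 19, 21, 30, 5]
i=7: arr[7] = 5+30 = 35 → [1, 9, 9, 12, 19, 21, 30, 35]
sum = 136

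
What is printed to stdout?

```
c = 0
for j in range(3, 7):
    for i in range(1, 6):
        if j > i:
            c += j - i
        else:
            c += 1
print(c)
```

40

j=3,i=1: 3>1, c = 0+2 = 2
j=3,i=2: 3>2, c = 2+1 = 3
j=3,i=3: not 3>3, c = 3+1 = 4
j=3,i=4: not 3>4, c = 4+1 = 5
j=3,i=5: not 3>5, c = 5+1 = 6
j=4,i=1: 4>1, c = 6+3 = 9
j=4,i=2: 4>2, c = 9+2 = 11
j=4,i=3: 4>3, c = 11+1 = 12
j=4,i=4: not 4>4, c = 12+1 = 13
j=4,i=5: not 4>5, c = 13+1 = 14
j=5,i=1: 5>1, c = 14+4 = 18
j=5,i=2: 5>2, c = 18+3 = 21
j=5,i=3: 5>3, c = 21+2 = 23
j=5,i=4: 5>4, c = 23+1 = 24
j=5,i=5: not 5>5, c = 24+1 = 25
j=6,i=1: 6>1, c = 25+5 = 30
j=6,i=2: 6>2, c = 30+4 = 34
j=6,i=3: 6>3, c = 34+3 = 37
j=6,i=4: 6>4, c = 37+2 = 39
j=6,i=5: 6>5, c = 39+1 = 40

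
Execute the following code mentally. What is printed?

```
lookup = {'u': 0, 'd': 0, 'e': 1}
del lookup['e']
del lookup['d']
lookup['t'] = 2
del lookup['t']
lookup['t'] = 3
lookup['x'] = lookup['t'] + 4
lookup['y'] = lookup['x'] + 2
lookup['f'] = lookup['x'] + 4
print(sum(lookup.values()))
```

del 'e' → {'u': 0, 'd': 0}
del 'd' → {'u': 0}
lookup['t'] = 2 → {'u': 0, 't': 2}
del 't' → {'u': 0}
lookup['t'] = 3 → {'u': 0, 't': 3}
lookup['x'] = lookup['t']+4 = 7 → {'u': 0, 't': 3, 'x': 7}
lookup['y'] = lookup['x']+2 = 9 → {'u': 0, 't': 3, 'x': 7, 'y': 9}
lookup['f'] = lookup['x']+4 = 11 → {'u': 0, 't': 3, 'x': 7, 'y': 9, 'f': 11}
sum of values = 30

30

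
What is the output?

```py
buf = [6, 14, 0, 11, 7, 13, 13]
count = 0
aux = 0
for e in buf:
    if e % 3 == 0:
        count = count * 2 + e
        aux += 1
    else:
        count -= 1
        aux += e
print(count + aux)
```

e=6: %3==0, count = 0*2+6 = 6; aux=1
e=14: not %3==0, count = 6-1 = 5; aux=15
e=0: %3==0, count = 5*2+0 = 10; aux=16
e=11: not %3==0, count = 10-1 = 9; aux=27
e=7: not %3==0, count = 9-1 = 8; aux=34
e=13: not %3==0, count = 8-1 = 7; aux=47
e=13: not %3==0, count = 7-1 = 6; aux=60
count+aux = 6+60 = 66

66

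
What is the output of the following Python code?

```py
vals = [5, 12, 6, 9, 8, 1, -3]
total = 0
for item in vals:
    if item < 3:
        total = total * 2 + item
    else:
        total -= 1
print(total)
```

-21

item=5: not <3, total = 0-1 = -1
item=12: not <3, total = (-1)-1 = -2
item=6: not <3, total = (-2)-1 = -3
item=9: not <3, total = (-3)-1 = -4
item=8: not <3, total = (-4)-1 = -5
item=1: <3, total = (-5)*2+1 = -9
item=-3: <3, total = (-9)*2+(-3) = -21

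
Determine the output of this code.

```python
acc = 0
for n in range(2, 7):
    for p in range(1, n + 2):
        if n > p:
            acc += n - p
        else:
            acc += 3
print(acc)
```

65

n=2,p=1: 2>1, acc = 0+1 = 1
n=2,p=2: not 2>2, acc = 1+3 = 4
n=2,p=3: not 2>3, acc = 4+3 = 7
n=3,p=1: 3>1, acc = 7+2 = 9
n=3,p=2: 3>2, acc = 9+1 = 10
n=3,p=3: not 3>3, acc = 10+3 = 13
n=3,p=4: not 3>4, acc = 13+3 = 16
n=4,p=1: 4>1, acc = 16+3 = 19
n=4,p=2: 4>2, acc = 19+2 = 21
n=4,p=3: 4>3, acc = 21+1 = 22
n=4,p=4: not 4>4, acc = 22+3 = 25
n=4,p=5: not 4>5, acc = 25+3 = 28
n=5,p=1: 5>1, acc = 28+4 = 32
n=5,p=2: 5>2, acc = 32+3 = 35
n=5,p=3: 5>3, acc = 35+2 = 37
n=5,p=4: 5>4, acc = 37+1 = 38
n=5,p=5: not 5>5, acc = 38+3 = 41
n=5,p=6: not 5>6, acc = 41+3 = 44
n=6,p=1: 6>1, acc = 44+5 = 49
n=6,p=2: 6>2, acc = 49+4 = 53
n=6,p=3: 6>3, acc = 53+3 = 56
n=6,p=4: 6>4, acc = 56+2 = 58
n=6,p=5: 6>5, acc = 58+1 = 59
n=6,p=6: not 6>6, acc = 59+3 = 62
n=6,p=7: not 6>7, acc = 62+3 = 65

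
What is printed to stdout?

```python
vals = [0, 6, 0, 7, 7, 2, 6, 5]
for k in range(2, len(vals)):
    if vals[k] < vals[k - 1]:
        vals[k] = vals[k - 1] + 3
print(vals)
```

[0, 6, 9, 12, 15, 18, 21, 24]

k=2: 0<6, vals[2] = 6+3 = 9 → [0, 6, 9, 7, 7, 2, 6, 5]
k=3: 7<9, vals[3] = 9+3 = 12 → [0, 6, 9, 12, 7, 2, 6, 5]
k=4: 7<12, vals[4] = 12+3 = 15 → [0, 6, 9, 12, 15, 2, 6, 5]
k=5: 2<15, vals[5] = 15+3 = 18 → [0, 6, 9, 12, 15, 18, 6, 5]
k=6: 6<18, vals[6] = 18+3 = 21 → [0, 6, 9, 12, 15, 18, 21, 5]
k=7: 5<21, vals[7] = 21+3 = 24 → [0, 6, 9, 12, 15, 18, 21, 24]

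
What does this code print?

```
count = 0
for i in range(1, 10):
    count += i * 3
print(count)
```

i=1: count = 0+1*3 = 3
i=2: count = 3+2*3 = 9
i=3: count = 9+3*3 = 18
i=4: count = 18+4*3 = 30
i=5: count = 30+5*3 = 45
i=6: count = 45+6*3 = 63
i=7: count = 63+7*3 = 84
i=8: count = 84+8*3 = 108
i=9: count = 108+9*3 = 135

135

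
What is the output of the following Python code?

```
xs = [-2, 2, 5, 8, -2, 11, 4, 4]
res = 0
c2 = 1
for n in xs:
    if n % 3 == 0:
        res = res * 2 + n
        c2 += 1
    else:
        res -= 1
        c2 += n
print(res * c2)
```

n=-2: not %3==0, res = 0-1 = -1; c2=-1
n=2: not %3==0, res = (-1)-1 = -2; c2=1
n=5: not %3==0, res = (-2)-1 = -3; c2=6
n=8: not %3==0, res = (-3)-1 = -4; c2=14
n=-2: not %3==0, res = (-4)-1 = -5; c2=12
n=11: not %3==0, res = (-5)-1 = -6; c2=23
n=4: not %3==0, res = (-6)-1 = -7; c2=27
n=4: not %3==0, res = (-7)-1 = -8; c2=31
res*c2 = (-8)*31 = -248

-248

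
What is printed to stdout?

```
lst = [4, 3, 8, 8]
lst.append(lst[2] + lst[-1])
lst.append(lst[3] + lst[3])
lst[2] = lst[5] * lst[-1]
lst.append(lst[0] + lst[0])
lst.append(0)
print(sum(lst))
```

311

append lst[2]+lst[-1] = 8+8 = 16 → [4, 3, 8, 8, 16]
append lst[3]+lst[3] = 8+8 = 16 → [4, 3, 8, 8, 16, 16]
lst[2] = lst[5]*lst[-1] = 16*16 = 256 → [4, 3, 256, 8, 16, 16]
append lst[0]+lst[0] = 4+4 = 8 → [4, 3, 256, 8, 16, 16, 8]
append 0 → [4, 3, 256, 8, 16, 16, 8, 0]
sum = 311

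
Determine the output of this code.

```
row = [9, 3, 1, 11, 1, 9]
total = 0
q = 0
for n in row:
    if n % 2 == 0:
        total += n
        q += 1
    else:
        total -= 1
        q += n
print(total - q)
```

n=9: not even, total = 0-1 = -1; q=9
n=3: not even, total = (-1)-1 = -2; q=12
n=1: not even, total = (-2)-1 = -3; q=13
n=11: not even, total = (-3)-1 = -4; q=24
n=1: not even, total = (-4)-1 = -5; q=25
n=9: not even, total = (-5)-1 = -6; q=34
total-q = (-6)-34 = -40

-40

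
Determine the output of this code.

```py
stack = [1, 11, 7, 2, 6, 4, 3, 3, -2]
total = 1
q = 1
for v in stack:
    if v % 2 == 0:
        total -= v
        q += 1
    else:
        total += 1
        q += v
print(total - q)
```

v=1: not even, total = 1+1 = 2; q=2
v=11: not even, total = 2+1 = 3; q=13
v=7: not even, total = 3+1 = 4; q=20
v=2: even, total = 4-2 = 2; q=21
v=6: even, total = 2-6 = -4; q=22
v=4: even, total = (-4)-4 = -8; q=23
v=3: not even, total = (-8)+1 = -7; q=26
v=3: not even, total = (-7)+1 = -6; q=29
v=-2: even, total = (-6)-(-2) = -4; q=30
total-q = (-4)-30 = -34

-34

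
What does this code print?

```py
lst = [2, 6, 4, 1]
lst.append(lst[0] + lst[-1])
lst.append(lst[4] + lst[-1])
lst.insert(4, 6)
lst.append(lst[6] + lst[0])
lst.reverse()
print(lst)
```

[8, 6, 3, 6, 1, 4, 6, 2]

append lst[0]+lst[-1] = 2+1 = 3 → [2, 6, 4, 1, 3]
append lst[4]+lst[-1] = 3+3 = 6 → [2, 6, 4, 1, 3, 6]
insert 6 at 4 → [2, 6, 4, 1, 6, 3, 6]
append lst[6]+lst[0] = 6+2 = 8 → [2, 6, 4, 1, 6, 3, 6, 8]
reverse → [8, 6, 3, 6, 1, 4, 6, 2]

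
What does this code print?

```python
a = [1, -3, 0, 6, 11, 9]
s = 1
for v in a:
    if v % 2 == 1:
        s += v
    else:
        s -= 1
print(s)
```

17

v=1: odd, s = 1+1 = 2
v=-3: odd, s = 2+(-3) = -1
v=0: not odd, s = (-1)-1 = -2
v=6: not odd, s = (-2)-1 = -3
v=11: odd, s = (-3)+11 = 8
v=9: odd, s = 8+9 = 17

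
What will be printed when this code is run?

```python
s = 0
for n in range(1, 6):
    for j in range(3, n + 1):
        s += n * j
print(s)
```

n=3,j=3: s = 0+9 = 9
n=4,j=3: s = 9+12 = 21
n=4,j=4: s = 21+16 = 37
n=5,j=3: s = 37+15 = 52
n=5,j=4: s = 52+20 = 72
n=5,j=5: s = 72+25 = 97

97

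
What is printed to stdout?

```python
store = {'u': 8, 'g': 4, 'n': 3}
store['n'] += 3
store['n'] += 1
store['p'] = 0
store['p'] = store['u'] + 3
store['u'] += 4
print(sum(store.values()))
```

34

store['n'] = 3+3 = 6 → {'u': 8, 'g': 4, 'n': 6}
store['n'] = 6+1 = 7 → {'u': 8, 'g': 4, 'n': 7}
store['p'] = 0 → {'u': 8, 'g': 4, 'n': 7, 'p': 0}
store['p'] = store['u']+3 = 11 → {'u': 8, 'g': 4, 'n': 7, 'p': 11}
store['u'] = 8+4 = 12 → {'u': 12, 'g': 4, 'n': 7, 'p': 11}
sum of values = 34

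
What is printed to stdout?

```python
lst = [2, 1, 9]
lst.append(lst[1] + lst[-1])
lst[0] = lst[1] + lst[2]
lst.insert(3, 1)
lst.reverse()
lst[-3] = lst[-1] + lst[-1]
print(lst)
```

[10, 1, 20, 1, 10]

append lst[1]+lst[-1] = 1+9 = 10 → [2, 1, 9, 10]
lst[0] = lst[1]+lst[2] = 1+9 = 10 → [10, 1, 9, 10]
insert 1 at 3 → [10, 1, 9, 1, 10]
reverse → [10, 1, 9, 1, 10]
lst[-3] = lst[-1]+lst[-1] = 10+10 = 20 → [10, 1, 20, 1, 10]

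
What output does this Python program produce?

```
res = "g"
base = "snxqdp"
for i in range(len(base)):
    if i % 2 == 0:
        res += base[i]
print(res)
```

i=0: add 's' → 'gs'
i=1: skip
i=2: add 'x' → 'gsx'
i=3: skip
i=4: add 'd' → 'gsxd'
i=5: skip

gsxd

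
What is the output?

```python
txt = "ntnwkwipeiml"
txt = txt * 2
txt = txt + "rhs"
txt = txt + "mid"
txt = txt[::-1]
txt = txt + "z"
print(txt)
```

dimshrlmiepiwkwntnlmiepiwkwntnz

repeat ×2 → 'ntnwkwipeimlntnwkwipeiml'
+ 'rhs' → 'ntnwkwipeimlntnwkwipeimlrhs'
+ 'mid' → 'ntnwkwipeimlntnwkwipeimlrhsmid'
reverse → 'dimshrlmiepiwkwntnlmiepiwkwntn'
+ 'z' → 'dimshrlmiepiwkwntnlmiepiwkwntnz'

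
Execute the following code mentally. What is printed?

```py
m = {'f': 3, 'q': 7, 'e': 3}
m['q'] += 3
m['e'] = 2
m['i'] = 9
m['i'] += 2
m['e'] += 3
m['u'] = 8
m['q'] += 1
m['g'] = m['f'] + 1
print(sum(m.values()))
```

m['q'] = 7+3 = 10 → {'f': 3, 'q': 10, 'e': 3}
m['e'] = 2 → {'f': 3, 'q': 10, 'e': 2}
m['i'] = 9 → {'f': 3, 'q': 10, 'e': 2, 'i': 9}
m['i'] = 9+2 = 11 → {'f': 3, 'q': 10, 'e': 2, 'i': 11}
m['e'] = 2+3 = 5 → {'f': 3, 'q': 10, 'e': 5, 'i': 11}
m['u'] = 8 → {'f': 3, 'q': 10, 'e': 5, 'i': 11, 'u': 8}
m['q'] = 10+1 = 11 → {'f': 3, 'q': 11, 'e': 5, 'i': 11, 'u': 8}
m['g'] = m['f']+1 = 4 → {'f': 3, 'q': 11, 'e': 5, 'i': 11, 'u': 8, 'g': 4}
sum of values = 42

42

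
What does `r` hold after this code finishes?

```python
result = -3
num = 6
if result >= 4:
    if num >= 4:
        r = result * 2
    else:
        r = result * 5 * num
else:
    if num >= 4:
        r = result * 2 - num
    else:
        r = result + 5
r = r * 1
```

result=-3, num=6
result >= 4 is False; num >= 4 is True
→ r = result * 2 - num = -12
r = (-12)*1 = -12

-12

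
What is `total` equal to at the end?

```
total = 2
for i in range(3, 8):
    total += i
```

i=3: total = 2+3 = 5
i=4: total = 5+4 = 9
i=5: total = 9+5 = 14
i=6: total = 14+6 = 20
i=7: total = 20+7 = 27

27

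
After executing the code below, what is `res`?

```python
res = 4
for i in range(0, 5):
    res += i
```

i=0: res = 4+0 = 4
i=1: res = 4+1 = 5
i=2: res = 5+2 = 7
i=3: res = 7+3 = 10
i=4: res = 10+4 = 14

14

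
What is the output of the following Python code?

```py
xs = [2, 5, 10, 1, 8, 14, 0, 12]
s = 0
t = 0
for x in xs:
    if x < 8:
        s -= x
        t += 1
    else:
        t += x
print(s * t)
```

-384

x=2: <8, s = 0-2 = -2; t=1
x=5: <8, s = (-2)-5 = -7; t=2
x=10: not <8; t=12
x=1: <8, s = (-7)-1 = -8; t=13
x=8: not <8; t=21
x=14: not <8; t=35
x=0: <8, s = (-8)-0 = -8; t=36
x=12: not <8; t=48
s*t = (-8)*48 = -384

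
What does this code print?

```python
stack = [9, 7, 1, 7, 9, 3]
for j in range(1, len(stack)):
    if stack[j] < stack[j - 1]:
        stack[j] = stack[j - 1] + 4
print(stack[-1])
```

29

j=1: 7<9, stack[1] = 9+4 = 13 → [9, 13, 1, 7, 9, 3]
j=2: 1<13, stack[2] = 13+4 = 17 → [9, 13, 17, 7, 9, 3]
j=3: 7<17, stack[3] = 17+4 = 21 → [9, 13, 17, 21, 9, 3]
j=4: 9<21, stack[4] = 21+4 = 25 → [9, 13, 17, 21, 25, 3]
j=5: 3<25, stack[5] = 25+4 = 29 → [9, 13, 17, 21, 25, 29]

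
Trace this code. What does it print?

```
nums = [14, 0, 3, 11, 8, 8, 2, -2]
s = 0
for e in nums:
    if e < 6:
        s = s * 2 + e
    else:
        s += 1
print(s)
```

e=14: not <6, s = 0+1 = 1
e=0: <6, s = 1*2+0 = 2
e=3: <6, s = 2*2+3 = 7
e=11: not <6, s = 7+1 = 8
e=8: not <6, s = 8+1 = 9
e=8: not <6, s = 9+1 = 10
e=2: <6, s = 10*2+2 = 22
e=-2: <6, s = 22*2+(-2) = 42

42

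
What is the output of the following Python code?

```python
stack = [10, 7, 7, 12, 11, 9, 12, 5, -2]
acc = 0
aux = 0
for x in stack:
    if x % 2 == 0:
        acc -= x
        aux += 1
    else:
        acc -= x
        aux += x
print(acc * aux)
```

x=10: even, acc = 0-10 = -10; aux=1
x=7: not even, acc = (-10)-7 = -17; aux=8
x=7: not even, acc = (-17)-7 = -24; aux=15
x=12: even, acc = (-24)-12 = -36; aux=16
x=11: not even, acc = (-36)-11 = -47; aux=27
x=9: not even, acc = (-47)-9 = -56; aux=36
x=12: even, acc = (-56)-12 = -68; aux=37
x=5: not even, acc = (-68)-5 = -73; aux=42
x=-2: even, acc = (-73)-(-2) = -71; aux=43
acc*aux = (-71)*43 = -3053

-3053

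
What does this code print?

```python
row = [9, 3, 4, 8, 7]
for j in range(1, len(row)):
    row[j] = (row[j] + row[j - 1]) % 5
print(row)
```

j=1: row[1] = (3+9)%5 = 2 → [9, 2, 4, 8, 7]
j=2: row[2] = (4+2)%5 = 1 → [9, 2, 1, 8, 7]
j=3: row[3] = (8+1)%5 = 4 → [9, 2, 1, 4, 7]
j=4: row[4] = (7+4)%5 = 1 → [9, 2, 1, 4, 1]

[9, 2, 1, 4, 1]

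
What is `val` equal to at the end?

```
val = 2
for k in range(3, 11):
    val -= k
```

-50

k=3: val = 2-3 = -1
k=4: val = (-1)-4 = -5
k=5: val = (-5)-5 = -10
k=6: val = (-10)-6 = -16
k=7: val = (-16)-7 = -23
k=8: val = (-23)-8 = -31
k=9: val = (-31)-9 = -40
k=10: val = (-40)-10 = -50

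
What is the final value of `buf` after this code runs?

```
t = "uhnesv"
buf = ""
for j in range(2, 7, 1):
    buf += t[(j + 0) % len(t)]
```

j=2: add t[2]='n' → 'n'
j=3: add t[3]='e' → 'ne'
j=4: add t[4]='s' → 'nes'
j=5: add t[5]='v' → 'nesv'
j=6: add t[0]='u' → 'nesvu'

'nesvu'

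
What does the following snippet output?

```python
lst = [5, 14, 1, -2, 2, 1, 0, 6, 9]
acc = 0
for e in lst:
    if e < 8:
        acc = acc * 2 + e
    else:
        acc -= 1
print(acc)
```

281

e=5: <8, acc = 0*2+5 = 5
e=14: not <8, acc = 5-1 = 4
e=1: <8, acc = 4*2+1 = 9
e=-2: <8, acc = 9*2+(-2) = 16
e=2: <8, acc = 16*2+2 = 34
e=1: <8, acc = 34*2+1 = 69
e=0: <8, acc = 69*2+0 = 138
e=6: <8, acc = 138*2+6 = 282
e=9: not <8, acc = 282-1 = 281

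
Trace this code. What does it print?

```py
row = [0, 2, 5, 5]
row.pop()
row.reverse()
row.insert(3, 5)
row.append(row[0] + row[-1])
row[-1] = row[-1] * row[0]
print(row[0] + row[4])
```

55

pop() removes 5 → [0, 2, 5]
reverse → [5, 2, 0]
insert 5 at 3 → [5, 2, 0, 5]
append row[0]+row[-1] = 5+5 = 10 → [5, 2, 0, 5, 10]
row[-1] = row[-1]*row[0] = 10*5 = 50 → [5, 2, 0, 5, 50]
row[0]+row[4] = 5+50 = 55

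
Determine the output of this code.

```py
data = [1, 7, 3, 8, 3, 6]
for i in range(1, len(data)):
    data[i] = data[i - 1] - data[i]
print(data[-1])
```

i=1: data[1] = 1-7 = -6 → [1, -6, 3, 8, 3, 6]
i=2: data[2] = (-6)-3 = -9 → [1, -6, -9, 8, 3, 6]
i=3: data[3] = (-9)-8 = -17 → [1, -6, -9, -17, 3, 6]
i=4: data[4] = (-17)-3 = -20 → [1, -6, -9, -17, -20, 6]
i=5: data[5] = (-20)-6 = -26 → [1, -6, -9, -17, -20, -26]

-26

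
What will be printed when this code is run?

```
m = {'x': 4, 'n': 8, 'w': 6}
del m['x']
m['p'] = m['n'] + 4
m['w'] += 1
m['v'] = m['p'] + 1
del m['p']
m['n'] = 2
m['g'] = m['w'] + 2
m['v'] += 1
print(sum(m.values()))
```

del 'x' → {'n': 8, 'w': 6}
m['p'] = m['n']+4 = 12 → {'n': 8, 'w': 6, 'p': 12}
m['w'] = 6+1 = 7 → {'n': 8, 'w': 7, 'p': 12}
m['v'] = m['p']+1 = 13 → {'n': 8, 'w': 7, 'p': 12, 'v': 13}
del 'p' → {'n': 8, 'w': 7, 'v': 13}
m['n'] = 2 → {'n': 2, 'w': 7, 'v': 13}
m['g'] = m['w']+2 = 9 → {'n': 2, 'w': 7, 'v': 13, 'g': 9}
m['v'] = 13+1 = 14 → {'n': 2, 'w': 7, 'v': 14, 'g': 9}
sum of values = 32

32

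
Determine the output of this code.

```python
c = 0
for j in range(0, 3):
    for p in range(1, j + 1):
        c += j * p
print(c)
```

j=1,p=1: c = 0+1 = 1
j=2,p=1: c = 1+2 = 3
j=2,p=2: c = 3+4 = 7

7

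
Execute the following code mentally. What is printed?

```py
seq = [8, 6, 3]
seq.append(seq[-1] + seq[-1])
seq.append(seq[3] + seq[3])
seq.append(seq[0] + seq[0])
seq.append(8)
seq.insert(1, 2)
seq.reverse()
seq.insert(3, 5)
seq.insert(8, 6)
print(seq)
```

append seq[-1]+seq[-1] = 3+3 = 6 → [8, 6, 3, 6]
append seq[3]+seq[3] = 6+6 = 12 → [8, 6, 3, 6, 12]
append seq[0]+seq[0] = 8+8 = 16 → [8, 6, 3, 6, 12, 16]
append 8 → [8, 6, 3, 6, 12, 16, 8]
insert 2 at 1 → [8, 2, 6, 3, 6, 12, 16, 8]
reverse → [8, 16, 12, 6, 3, 6, 2, 8]
insert 5 at 3 → [8, 16, 12, 5, 6, 3, 6, 2, 8]
insert 6 at 8 → [8, 16, 12, 5, 6, 3, 6, 2, 6, 8]

[8, 16, 12, 5, 6, 3, 6, 2, 6, 8]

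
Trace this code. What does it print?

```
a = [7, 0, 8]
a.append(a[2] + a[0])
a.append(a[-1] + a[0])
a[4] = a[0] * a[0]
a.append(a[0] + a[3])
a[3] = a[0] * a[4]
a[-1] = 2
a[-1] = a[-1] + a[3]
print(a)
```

[7, 0, 8, 343, 49, 345]

append a[2]+a[0] = 8+7 = 15 → [7, 0, 8, 15]
append a[-1]+a[0] = 15+7 = 22 → [7, 0, 8, 15, 22]
a[4] = a[0]*a[0] = 7*7 = 49 → [7, 0, 8, 15, 49]
append a[0]+a[3] = 7+15 = 22 → [7, 0, 8, 15, 49, 22]
a[3] = a[0]*a[4] = 7*49 = 343 → [7, 0, 8, 343, 49, 22]
a[-1] = 2 → [7, 0, 8, 343, 49, 2]
a[-1] = a[-1]+a[3] = 2+343 = 345 → [7, 0, 8, 343, 49, 345]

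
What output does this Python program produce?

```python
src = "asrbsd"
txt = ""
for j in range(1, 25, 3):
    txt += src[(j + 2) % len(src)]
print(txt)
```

babababa

j=1: add src[3]='b' → 'b'
j=4: add src[0]='a' → 'ba'
j=7: add src[3]='b' → 'bab'
j=10: add src[0]='a' → 'baba'
j=13: add src[3]='b' → 'babab'
j=16: add src[0]='a' → 'bababa'
j=19: add src[3]='b' → 'bababab'
j=22: add src[0]='a' → 'babababa'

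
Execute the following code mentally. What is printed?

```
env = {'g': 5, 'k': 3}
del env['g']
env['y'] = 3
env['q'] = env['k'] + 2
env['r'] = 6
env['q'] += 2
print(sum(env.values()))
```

del 'g' → {'k': 3}
env['y'] = 3 → {'k': 3, 'y': 3}
env['q'] = env['k']+2 = 5 → {'k': 3, 'y': 3, 'q': 5}
env['r'] = 6 → {'k': 3, 'y': 3, 'q': 5, 'r': 6}
env['q'] = 5+2 = 7 → {'k': 3, 'y': 3, 'q': 7, 'r': 6}
sum of values = 19

19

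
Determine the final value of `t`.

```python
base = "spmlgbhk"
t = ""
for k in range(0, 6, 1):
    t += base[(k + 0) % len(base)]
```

k=0: add base[0]='s' → 's'
k=1: add base[1]='p' → 'sp'
k=2: add base[2]='m' → 'spm'
k=3: add base[3]='l' → 'spml'
k=4: add base[4]='g' → 'spmlg'
k=5: add base[5]='b' → 'spmlgb'

'spmlgb'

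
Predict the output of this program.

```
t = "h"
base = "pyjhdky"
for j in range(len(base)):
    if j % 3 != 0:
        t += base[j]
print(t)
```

hyjdk

j=0: skip
j=1: add 'y' → 'hy'
j=2: add 'j' → 'hyj'
j=3: skip
j=4: add 'd' → 'hyjd'
j=5: add 'k' → 'hyjdk'
j=6: skip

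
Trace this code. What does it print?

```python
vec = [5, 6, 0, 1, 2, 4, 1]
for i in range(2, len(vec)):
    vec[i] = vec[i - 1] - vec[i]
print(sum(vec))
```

22

i=2: vec[2] = 6-0 = 6 → [5, 6, 6, 1, 2, 4, 1]
i=3: vec[3] = 6-1 = 5 → [5, 6, 6, 5, 2, 4, 1]
i=4: vec[4] = 5-2 = 3 → [5, 6, 6, 5, 3, 4, 1]
i=5: vec[5] = 3-4 = -1 → [5, 6, 6, 5, 3, -1, 1]
i=6: vec[6] = (-1)-1 = -2 → [5, 6, 6, 5, 3, -1, -2]
sum = 22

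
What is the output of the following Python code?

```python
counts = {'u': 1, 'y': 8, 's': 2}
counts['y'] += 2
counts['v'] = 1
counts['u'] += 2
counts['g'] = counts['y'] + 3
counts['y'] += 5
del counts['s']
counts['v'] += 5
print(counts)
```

{'u': 3, 'y': 15, 'v': 6, 'g': 13}

counts['y'] = 8+2 = 10 → {'u': 1, 'y': 10, 's': 2}
counts['v'] = 1 → {'u': 1, 'y': 10, 's': 2, 'v': 1}
counts['u'] = 1+2 = 3 → {'u': 3, 'y': 10, 's': 2, 'v': 1}
counts['g'] = counts['y']+3 = 13 → {'u': 3, 'y': 10, 's': 2, 'v': 1, 'g': 13}
counts['y'] = 10+5 = 15 → {'u': 3, 'y': 15, 's': 2, 'v': 1, 'g': 13}
del 's' → {'u': 3, 'y': 15, 'v': 1, 'g': 13}
counts['v'] = 1+5 = 6 → {'u': 3, 'y': 15, 'v': 6, 'g': 13}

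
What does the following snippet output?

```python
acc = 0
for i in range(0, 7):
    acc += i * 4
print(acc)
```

84

i=0: acc = 0+0*4 = 0
i=1: acc = 0+1*4 = 4
i=2: acc = 4+2*4 = 12
i=3: acc = 12+3*4 = 24
i=4: acc = 24+4*4 = 40
i=5: acc = 40+5*4 = 60
i=6: acc = 60+6*4 = 84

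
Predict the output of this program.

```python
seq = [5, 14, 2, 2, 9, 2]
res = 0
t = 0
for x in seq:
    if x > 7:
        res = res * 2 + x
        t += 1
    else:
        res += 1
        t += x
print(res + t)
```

x=5: not >7, res = 0+1 = 1; t=5
x=14: >7, res = 1*2+14 = 16; t=6
x=2: not >7, res = 16+1 = 17; t=8
x=2: not >7, res = 17+1 = 18; t=10
x=9: >7, res = 18*2+9 = 45; t=11
x=2: not >7, res = 45+1 = 46; t=13
res+t = 46+13 = 59

59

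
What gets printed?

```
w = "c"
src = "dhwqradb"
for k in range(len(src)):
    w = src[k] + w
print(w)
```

bdarqwhdc

k=0: prepend 'd' → 'dc'
k=1: prepend 'h' → 'hdc'
k=2: prepend 'w' → 'whdc'
k=3: prepend 'q' → 'qwhdc'
k=4: prepend 'r' → 'rqwhdc'
k=5: prepend 'a' → 'arqwhdc'
k=6: prepend 'd' → 'darqwhdc'
k=7: prepend 'b' → 'bdarqwhdc'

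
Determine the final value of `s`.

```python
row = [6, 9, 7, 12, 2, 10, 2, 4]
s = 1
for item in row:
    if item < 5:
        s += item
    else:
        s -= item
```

item=6: not <5, s = 1-6 = -5
item=9: not <5, s = (-5)-9 = -14
item=7: not <5, s = (-14)-7 = -21
item=12: not <5, s = (-21)-12 = -33
item=2: <5, s = (-33)+2 = -31
item=10: not <5, s = (-31)-10 = -41
item=2: <5, s = (-41)+2 = -39
item=4: <5, s = (-39)+4 = -35

-35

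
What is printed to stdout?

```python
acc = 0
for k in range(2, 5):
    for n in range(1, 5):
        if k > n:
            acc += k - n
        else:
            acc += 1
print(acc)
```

k=2,n=1: 2>1, acc = 0+1 = 1
k=2,n=2: not 2>2, acc = 1+1 = 2
k=2,n=3: not 2>3, acc = 2+1 = 3
k=2,n=4: not 2>4, acc = 3+1 = 4
k=3,n=1: 3>1, acc = 4+2 = 6
k=3,n=2: 3>2, acc = 6+1 = 7
k=3,n=3: not 3>3, acc = 7+1 = 8
k=3,n=4: not 3>4, acc = 8+1 = 9
k=4,n=1: 4>1, acc = 9+3 = 12
k=4,n=2: 4>2, acc = 12+2 = 14
k=4,n=3: 4>3, acc = 14+1 = 15
k=4,n=4: not 4>4, acc = 15+1 = 16

16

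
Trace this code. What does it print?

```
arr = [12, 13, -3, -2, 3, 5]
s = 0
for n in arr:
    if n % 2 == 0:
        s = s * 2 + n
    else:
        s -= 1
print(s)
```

16

n=12: even, s = 0*2+12 = 12
n=13: not even, s = 12-1 = 11
n=-3: not even, s = 11-1 = 10
n=-2: even, s = 10*2+(-2) = 18
n=3: not even, s = 18-1 = 17
n=5: not even, s = 17-1 = 16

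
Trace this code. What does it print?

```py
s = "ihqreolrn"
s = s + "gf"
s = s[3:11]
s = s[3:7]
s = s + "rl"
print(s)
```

+ 'gf' → 'ihqreolrngf'
slice [3:11] → 'reolrngf'
slice [3:7] → 'lrng'
+ 'rl' → 'lrngrl'

lrngrl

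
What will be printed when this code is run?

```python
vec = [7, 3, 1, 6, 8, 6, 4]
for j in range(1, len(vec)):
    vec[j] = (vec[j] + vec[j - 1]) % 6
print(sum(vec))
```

28

j=1: vec[1] = (3+7)%6 = 4 → [7, 4, 1, 6, 8, 6, 4]
j=2: vec[2] = (1+4)%6 = 5 → [7, 4, 5, 6, 8, 6, 4]
j=3: vec[3] = (6+5)%6 = 5 → [7, 4, 5, 5, 8, 6, 4]
j=4: vec[4] = (8+5)%6 = 1 → [7, 4, 5, 5, 1, 6, 4]
j=5: vec[5] = (6+1)%6 = 1 → [7, 4, 5, 5, 1, 1, 4]
j=6: vec[6] = (4+1)%6 = 5 → [7, 4, 5, 5, 1, 1, 5]
sum = 28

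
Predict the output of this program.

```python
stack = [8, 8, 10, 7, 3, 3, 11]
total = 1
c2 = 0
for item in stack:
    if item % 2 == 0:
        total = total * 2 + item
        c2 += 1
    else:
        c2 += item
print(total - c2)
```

39

item=8: even, total = 1*2+8 = 10; c2=1
item=8: even, total = 10*2+8 = 28; c2=2
item=10: even, total = 28*2+10 = 66; c2=3
item=7: not even; c2=10
item=3: not even; c2=13
item=3: not even; c2=16
item=11: not even; c2=27
total-c2 = 66-27 = 39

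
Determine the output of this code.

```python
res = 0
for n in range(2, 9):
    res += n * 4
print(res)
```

140

n=2: res = 0+2*4 = 8
n=3: res = 8+3*4 = 20
n=4: res = 20+4*4 = 36
n=5: res = 36+5*4 = 56
n=6: res = 56+6*4 = 80
n=7: res = 80+7*4 = 108
n=8: res = 108+8*4 = 140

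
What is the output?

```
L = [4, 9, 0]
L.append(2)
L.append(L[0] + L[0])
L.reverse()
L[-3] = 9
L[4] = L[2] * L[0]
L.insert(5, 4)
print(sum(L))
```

append 2 → [4, 9, 0, 2]
append L[0]+L[0] = 4+4 = 8 → [4, 9, 0, 2, 8]
reverse → [8, 2, 0, 9, 4]
L[-3] = 9 → [8, 2, 9, 9, 4]
L[4] = L[2]*L[0] = 9*8 = 72 → [8, 2, 9, 9, 72]
insert 4 at 5 → [8, 2, 9, 9, 72, 4]
sum = 104

104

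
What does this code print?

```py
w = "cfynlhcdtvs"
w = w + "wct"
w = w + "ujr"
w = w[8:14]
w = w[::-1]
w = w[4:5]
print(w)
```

+ 'wct' → 'cfynlhcdtvswct'
+ 'ujr' → 'cfynlhcdtvswctujr'
slice [8:14] → 'tvswct'
reverse → 'tcwsvt'
slice [4:5] → 'v'

v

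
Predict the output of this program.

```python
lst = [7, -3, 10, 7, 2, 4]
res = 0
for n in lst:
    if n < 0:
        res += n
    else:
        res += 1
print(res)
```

n=7: not <0, res = 0+1 = 1
n=-3: <0, res = 1+(-3) = -2
n=10: not <0, res = (-2)+1 = -1
n=7: not <0, res = (-1)+1 = 0
n=2: not <0, res = 0+1 = 1
n=4: not <0, res = 1+1 = 2

2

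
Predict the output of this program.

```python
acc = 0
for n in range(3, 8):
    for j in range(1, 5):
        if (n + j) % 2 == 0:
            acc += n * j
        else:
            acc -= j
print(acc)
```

n=3,j=1: even sum, acc = 0+3 = 3
n=3,j=2: odd sum, acc = 3-2 = 1
n=3,j=3: even sum, acc = 1+9 = 10
n=3,j=4: odd sum, acc = 10-4 = 6
n=4,j=1: odd sum, acc = 6-1 = 5
n=4,j=2: even sum, acc = 5+8 = 13
n=4,j=3: odd sum, acc = 13-3 = 10
n=4,j=4: even sum, acc = 10+16 = 26
n=5,j=1: even sum, acc = 26+5 = 31
n=5,j=2: odd sum, acc = 31-2 = 29
n=5,j=3: even sum, acc = 29+15 = 44
n=5,j=4: odd sum, acc = 44-4 = 40
n=6,j=1: odd sum, acc = 40-1 = 39
n=6,j=2: even sum, acc = 39+12 = 51
n=6,j=3: odd sum, acc = 51-3 = 48
n=6,j=4: even sum, acc = 48+24 = 72
n=7,j=1: even sum, acc = 72+7 = 79
n=7,j=2: odd sum, acc = 79-2 = 77
n=7,j=3: even sum, acc = 77+21 = 98
n=7,j=4: odd sum, acc = 98-4 = 94

94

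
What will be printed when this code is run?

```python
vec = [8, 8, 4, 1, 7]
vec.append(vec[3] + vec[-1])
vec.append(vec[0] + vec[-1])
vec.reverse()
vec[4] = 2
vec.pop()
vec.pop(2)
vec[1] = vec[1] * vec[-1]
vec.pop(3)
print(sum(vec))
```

append vec[3]+vec[-1] = 1+7 = 8 → [8, 8, 4, 1, 7, 8]
append vec[0]+vec[-1] = 8+8 = 16 → [8, 8, 4, 1, 7, 8, 16]
reverse → [16, 8, 7, 1, 4, 8, 8]
vec[4] = 2 → [16, 8, 7, 1, 2, 8, 8]
pop() removes 8 → [16, 8, 7, 1, 2, 8]
pop(2) removes 7 → [16, 8, 1, 2, 8]
vec[1] = vec[1]*vec[-1] = 8*8 = 64 → [16, 64, 1, 2, 8]
pop(3) removes 2 → [16, 64, 1, 8]
sum = 89

89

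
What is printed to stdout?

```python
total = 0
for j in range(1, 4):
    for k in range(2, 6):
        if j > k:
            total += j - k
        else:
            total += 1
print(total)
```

j=1,k=2: not 1>2, total = 0+1 = 1
j=1,k=3: not 1>3, total = 1+1 = 2
j=1,k=4: not 1>4, total = 2+1 = 3
j=1,k=5: not 1>5, total = 3+1 = 4
j=2,k=2: not 2>2, total = 4+1 = 5
j=2,k=3: not 2>3, total = 5+1 = 6
j=2,k=4: not 2>4, total = 6+1 = 7
j=2,k=5: not 2>5, total = 7+1 = 8
j=3,k=2: 3>2, total = 8+1 = 9
j=3,k=3: not 3>3, total = 9+1 = 10
j=3,k=4: not 3>4, total = 10+1 = 11
j=3,k=5: not 3>5, total = 11+1 = 12

12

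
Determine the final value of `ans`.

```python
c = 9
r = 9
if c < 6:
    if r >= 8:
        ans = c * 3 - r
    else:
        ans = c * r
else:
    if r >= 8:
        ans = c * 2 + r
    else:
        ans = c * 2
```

27

c=9, r=9
c < 6 is False; r >= 8 is True
→ ans = c * 2 + r = 27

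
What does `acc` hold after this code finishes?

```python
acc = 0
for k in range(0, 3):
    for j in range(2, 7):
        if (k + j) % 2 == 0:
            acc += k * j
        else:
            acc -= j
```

4

k=0,j=2: even sum, acc = 0+0 = 0
k=0,j=3: odd sum, acc = 0-3 = -3
k=0,j=4: even sum, acc = (-3)+0 = -3
k=0,j=5: odd sum, acc = (-3)-5 = -8
k=0,j=6: even sum, acc = (-8)+0 = -8
k=1,j=2: odd sum, acc = (-8)-2 = -10
k=1,j=3: even sum, acc = (-10)+3 = -7
k=1,j=4: odd sum, acc = (-7)-4 = -11
k=1,j=5: even sum, acc = (-11)+5 = -6
k=1,j=6: odd sum, acc = (-6)-6 = -12
k=2,j=2: even sum, acc = (-12)+4 = -8
k=2,j=3: odd sum, acc = (-8)-3 = -11
k=2,j=4: even sum, acc = (-11)+8 = -3
k=2,j=5: odd sum, acc = (-3)-5 = -8
k=2,j=6: even sum, acc = (-8)+12 = 4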